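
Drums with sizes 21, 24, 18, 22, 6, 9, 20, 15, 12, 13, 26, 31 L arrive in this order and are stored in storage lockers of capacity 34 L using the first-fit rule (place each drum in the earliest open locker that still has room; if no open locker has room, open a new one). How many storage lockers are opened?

7

  21 → locker 1 (new)  [load 21/34]
  24 → locker 2 (new)  [load 24/34]
  18 → locker 3 (new)  [load 18/34]
  22 → locker 4 (new)  [load 22/34]
  6 → locker 1  [load 27/34]
  9 → locker 2  [load 33/34]
  20 → locker 5 (new)  [load 20/34]
  15 → locker 3  [load 33/34]
  12 → locker 4  [load 34/34]
  13 → locker 5  [load 33/34]
  26 → locker 6 (new)  [load 26/34]
  31 → locker 7 (new)  [load 31/34]
7 storage lockers opened.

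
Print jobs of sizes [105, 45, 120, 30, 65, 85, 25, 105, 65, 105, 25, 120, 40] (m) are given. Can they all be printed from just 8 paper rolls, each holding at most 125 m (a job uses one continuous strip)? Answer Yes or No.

No

Total = 935 m; ⌈935/125⌉ = 8.
The bound of 8 does not rule out 8, but exhaustive search shows no assignment into 8 paper rolls of capacity 125 m exists — the minimum is 9.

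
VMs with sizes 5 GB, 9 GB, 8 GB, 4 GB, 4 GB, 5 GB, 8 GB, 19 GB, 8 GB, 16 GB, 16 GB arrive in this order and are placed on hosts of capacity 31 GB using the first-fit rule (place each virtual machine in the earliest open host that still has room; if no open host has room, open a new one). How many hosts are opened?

5

  5 → host 1 (new)  [load 5/31]
  9 → host 1  [load 14/31]
  8 → host 1  [load 22/31]
  4 → host 1  [load 26/31]
  4 → host 1  [load 30/31]
  5 → host 2 (new)  [load 5/31]
  8 → host 2  [load 13/31]
  19 → host 3 (new)  [load 19/31]
  8 → host 2  [load 21/31]
  16 → host 4 (new)  [load 16/31]
  16 → host 5 (new)  [load 16/31]
5 hosts opened.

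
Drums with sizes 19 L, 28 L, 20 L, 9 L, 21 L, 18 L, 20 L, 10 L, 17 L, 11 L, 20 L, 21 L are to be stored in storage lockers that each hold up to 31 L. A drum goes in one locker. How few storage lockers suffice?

9

Total = 28 + 21 + 21 + 20 + 20 + 20 + 19 + 18 + 17 + 11 + 10 + 9 = 214 L.
Lower bound: ⌈214/31⌉ = 7 storage lockers.
Also, 9 drums each exceed 31/2 L, and no two of those can share a locker, so at least 9 storage lockers are needed.
A packing using 9 storage lockers:
  locker 1: 28 = 28
  locker 2: 21 + 10 = 31
  locker 3: 21 + 9 = 30
  locker 4: 20 + 11 = 31
  locker 5: 20 = 20
  locker 6: 20 = 20
  locker 7: 19 = 19
  locker 8: 18 = 18
  locker 9: 17 = 17
This matches the lower bound, so 9 is optimal.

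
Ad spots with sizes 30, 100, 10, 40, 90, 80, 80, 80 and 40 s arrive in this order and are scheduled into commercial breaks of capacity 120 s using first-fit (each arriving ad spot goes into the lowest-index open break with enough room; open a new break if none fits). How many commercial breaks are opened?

  30 → break 1 (new)  [load 30/120]
  100 → break 2 (new)  [load 100/120]
  10 → break 1  [load 40/120]
  40 → break 1  [load 80/120]
  90 → break 3 (new)  [load 90/120]
  80 → break 4 (new)  [load 80/120]
  80 → break 5 (new)  [load 80/120]
  80 → break 6 (new)  [load 80/120]
  40 → break 1  [load 120/120]
6 commercial breaks opened.

6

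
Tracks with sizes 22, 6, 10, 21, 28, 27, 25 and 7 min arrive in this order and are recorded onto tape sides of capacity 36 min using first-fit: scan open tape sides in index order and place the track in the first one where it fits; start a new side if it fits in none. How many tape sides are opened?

  22 → side 1 (new)  [load 22/36]
  6 → side 1  [load 28/36]
  10 → side 2 (new)  [load 10/36]
  21 → side 2  [load 31/36]
  28 → side 3 (new)  [load 28/36]
  27 → side 4 (new)  [load 27/36]
  25 → side 5 (new)  [load 25/36]
  7 → side 1  [load 35/36]
5 tape sides opened.

5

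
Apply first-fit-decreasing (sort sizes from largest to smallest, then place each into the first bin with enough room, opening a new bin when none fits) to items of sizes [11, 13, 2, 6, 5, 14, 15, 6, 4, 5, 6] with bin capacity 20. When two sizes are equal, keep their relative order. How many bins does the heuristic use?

Sorted descending: 15, 14, 13, 11, 6, 6, 6, 5, 5, 4, 2.
  15 → bin 1 (new)  [load 15/20]
  14 → bin 2 (new)  [load 14/20]
  13 → bin 3 (new)  [load 13/20]
  11 → bin 4 (new)  [load 11/20]
  6 → bin 2  [load 20/20]
  6 → bin 3  [load 19/20]
  6 → bin 4  [load 17/20]
  5 → bin 1  [load 20/20]
  5 → bin 5 (new)  [load 5/20]
  4 → bin 5  [load 9/20]
  2 → bin 4  [load 19/20]
5 bins opened.

5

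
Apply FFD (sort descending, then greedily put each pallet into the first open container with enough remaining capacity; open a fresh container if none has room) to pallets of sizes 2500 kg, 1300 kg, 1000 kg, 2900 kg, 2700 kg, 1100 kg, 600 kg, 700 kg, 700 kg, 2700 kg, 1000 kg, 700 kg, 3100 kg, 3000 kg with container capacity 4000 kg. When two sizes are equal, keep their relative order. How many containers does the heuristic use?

7

Sorted descending: 3100, 3000, 2900, 2700, 2700, 2500, 1300, 1100, 1000, 1000, 700, 700, 700, 600.
  3100 → container 1 (new)  [load 3100/4000]
  3000 → container 2 (new)  [load 3000/4000]
  2900 → container 3 (new)  [load 2900/4000]
  2700 → container 4 (new)  [load 2700/4000]
  2700 → container 5 (new)  [load 2700/4000]
  2500 → container 6 (new)  [load 2500/4000]
  1300 → container 4  [load 4000/4000]
  1100 → container 3  [load 4000/4000]
  1000 → container 2  [load 4000/4000]
  1000 → container 5  [load 3700/4000]
  700 → container 1  [load 3800/4000]
  700 → container 6  [load 3200/4000]
  700 → container 6  [load 3900/4000]
  600 → container 7 (new)  [load 600/4000]
7 containers opened.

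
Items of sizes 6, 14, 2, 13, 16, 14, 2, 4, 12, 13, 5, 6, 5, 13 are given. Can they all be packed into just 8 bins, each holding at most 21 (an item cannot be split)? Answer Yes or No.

A valid assignment using 7 bins:
  bin 1: 16 + 5 = 21
  bin 2: 14 + 6 = 20
  bin 3: 14 + 6 = 20
  bin 4: 13 + 5 + 2 = 20
  bin 5: 13 + 4 + 2 = 19
  bin 6: 13 = 13
  bin 7: 12 = 12
That uses only 7 ≤ 8, so 8 bins are enough.

Yes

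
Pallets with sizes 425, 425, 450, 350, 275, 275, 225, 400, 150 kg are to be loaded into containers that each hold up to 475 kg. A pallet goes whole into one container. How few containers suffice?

8

Total = 450 + 425 + 425 + 400 + 350 + 275 + 275 + 225 + 150 = 2975 kg.
Lower bound: ⌈2975/475⌉ = 7 containers.
A packing using 8 containers:
  container 1: 450 = 450
  container 2: 425 = 425
  container 3: 425 = 425
  container 4: 400 = 400
  container 5: 350 = 350
  container 6: 275 + 150 = 425
  container 7: 275 = 275
  container 8: 225 = 225
No arrangement into 7 containers stays within capacity, so 8 is optimal.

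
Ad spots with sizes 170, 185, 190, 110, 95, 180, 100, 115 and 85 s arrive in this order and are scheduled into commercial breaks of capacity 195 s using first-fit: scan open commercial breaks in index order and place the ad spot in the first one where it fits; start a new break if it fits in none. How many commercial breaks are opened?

7

  170 → break 1 (new)  [load 170/195]
  185 → break 2 (new)  [load 185/195]
  190 → break 3 (new)  [load 190/195]
  110 → break 4 (new)  [load 110/195]
  95 → break 5 (new)  [load 95/195]
  180 → break 6 (new)  [load 180/195]
  100 → break 5  [load 195/195]
  115 → break 7 (new)  [load 115/195]
  85 → break 4  [load 195/195]
7 commercial breaks opened.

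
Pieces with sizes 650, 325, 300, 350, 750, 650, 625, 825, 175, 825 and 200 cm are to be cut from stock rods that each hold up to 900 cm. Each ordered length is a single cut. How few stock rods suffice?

Total = 825 + 825 + 750 + 650 + 650 + 625 + 350 + 325 + 300 + 200 + 175 = 5675 cm.
Lower bound: ⌈5675/900⌉ = 7 stock rods.
A packing using 8 stock rods:
  stock rod 1: 825 = 825
  stock rod 2: 825 = 825
  stock rod 3: 750 = 750
  stock rod 4: 650 + 200 = 850
  stock rod 5: 650 + 175 = 825
  stock rod 6: 625 = 625
  stock rod 7: 350 + 325 = 675
  stock rod 8: 300 = 300
No arrangement into 7 stock rods stays within capacity, so 8 is optimal.

8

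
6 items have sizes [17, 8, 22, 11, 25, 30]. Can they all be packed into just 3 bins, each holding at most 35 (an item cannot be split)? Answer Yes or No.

Total = 113; ⌈113/35⌉ = 4.
At least 4 bins are required, but only 3 are allowed.

No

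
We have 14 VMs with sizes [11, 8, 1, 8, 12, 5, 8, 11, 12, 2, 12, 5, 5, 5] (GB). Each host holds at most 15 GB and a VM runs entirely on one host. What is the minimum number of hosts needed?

Total = 12 + 12 + 12 + 11 + 11 + 8 + 8 + 8 + 5 + 5 + 5 + 5 + 2 + 1 = 105 GB.
Lower bound: ⌈105/15⌉ = 7 hosts.
Also, 8 VMs each exceed 15/2 GB, and no two of those can share a host, so at least 8 hosts are needed.
A packing using 9 hosts:
  host 1: 12 + 2 + 1 = 15
  host 2: 12 = 12
  host 3: 12 = 12
  host 4: 11 = 11
  host 5: 11 = 11
  host 6: 8 + 5 = 13
  host 7: 8 + 5 = 13
  host 8: 8 + 5 = 13
  host 9: 5 = 5
No arrangement into 8 hosts stays within capacity, so 9 is optimal.

9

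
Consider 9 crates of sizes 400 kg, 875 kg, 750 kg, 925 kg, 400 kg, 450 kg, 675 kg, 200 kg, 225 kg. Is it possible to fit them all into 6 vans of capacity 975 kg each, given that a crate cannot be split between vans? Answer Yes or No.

A valid assignment using 6 vans:
  van 1: 925 = 925
  van 2: 875 = 875
  van 3: 750 + 225 = 975
  van 4: 675 + 200 = 875
  van 5: 450 + 400 = 850
  van 6: 400 = 400
Every load is within 975 kg, so 6 vans suffice.

Yes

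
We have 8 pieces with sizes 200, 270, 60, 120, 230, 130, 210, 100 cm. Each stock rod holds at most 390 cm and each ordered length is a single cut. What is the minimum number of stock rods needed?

4

Total = 270 + 230 + 210 + 200 + 130 + 120 + 100 + 60 = 1320 cm.
Lower bound: ⌈1320/390⌉ = 4 stock rods.
A packing using 4 stock rods:
  stock rod 1: 270 + 120 = 390
  stock rod 2: 230 + 130 = 360
  stock rod 3: 210 + 100 + 60 = 370
  stock rod 4: 200 = 200
This matches the lower bound, so 4 is optimal.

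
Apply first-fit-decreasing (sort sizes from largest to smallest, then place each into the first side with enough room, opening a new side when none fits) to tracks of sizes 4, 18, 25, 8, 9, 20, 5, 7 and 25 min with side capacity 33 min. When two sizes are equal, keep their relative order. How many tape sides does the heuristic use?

4

Sorted descending: 25, 25, 20, 18, 9, 8, 7, 5, 4.
  25 → side 1 (new)  [load 25/33]
  25 → side 2 (new)  [load 25/33]
  20 → side 3 (new)  [load 20/33]
  18 → side 4 (new)  [load 18/33]
  9 → side 3  [load 29/33]
  8 → side 1  [load 33/33]
  7 → side 2  [load 32/33]
  5 → side 4  [load 23/33]
  4 → side 3  [load 33/33]
4 tape sides opened.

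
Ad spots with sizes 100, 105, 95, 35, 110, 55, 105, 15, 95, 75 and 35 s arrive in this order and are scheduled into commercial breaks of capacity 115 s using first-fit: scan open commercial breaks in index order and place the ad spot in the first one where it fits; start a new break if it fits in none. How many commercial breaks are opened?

8

  100 → break 1 (new)  [load 100/115]
  105 → break 2 (new)  [load 105/115]
  95 → break 3 (new)  [load 95/115]
  35 → break 4 (new)  [load 35/115]
  110 → break 5 (new)  [load 110/115]
  55 → break 4  [load 90/115]
  105 → break 6 (new)  [load 105/115]
  15 → break 1  [load 115/115]
  95 → break 7 (new)  [load 95/115]
  75 → break 8 (new)  [load 75/115]
  35 → break 8  [load 110/115]
8 commercial breaks opened.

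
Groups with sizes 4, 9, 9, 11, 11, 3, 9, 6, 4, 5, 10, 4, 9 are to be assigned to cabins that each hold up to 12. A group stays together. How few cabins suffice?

9

Total = 11 + 11 + 10 + 9 + 9 + 9 + 9 + 6 + 5 + 4 + 4 + 4 + 3 = 94.
Lower bound: ⌈94/12⌉ = 8 cabins.
A packing using 9 cabins:
  cabin 1: 11 = 11
  cabin 2: 11 = 11
  cabin 3: 10 = 10
  cabin 4: 9 + 3 = 12
  cabin 5: 9 = 9
  cabin 6: 9 = 9
  cabin 7: 9 = 9
  cabin 8: 6 + 5 = 11
  cabin 9: 4 + 4 + 4 = 12
No arrangement into 8 cabins stays within capacity, so 9 is optimal.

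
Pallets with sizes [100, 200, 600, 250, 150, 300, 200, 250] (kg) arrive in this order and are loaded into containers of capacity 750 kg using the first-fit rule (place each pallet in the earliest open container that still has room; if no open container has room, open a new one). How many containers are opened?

  100 → container 1 (new)  [load 100/750]
  200 → container 1  [load 300/750]
  600 → container 2 (new)  [load 600/750]
  250 → container 1  [load 550/750]
  150 → container 1  [load 700/750]
  300 → container 3 (new)  [load 300/750]
  200 → container 3  [load 500/750]
  250 → container 3  [load 750/750]
3 containers opened.

3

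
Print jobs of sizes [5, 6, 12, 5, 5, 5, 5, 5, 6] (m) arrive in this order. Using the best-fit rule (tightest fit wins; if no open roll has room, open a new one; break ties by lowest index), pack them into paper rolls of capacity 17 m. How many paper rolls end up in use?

  5 → roll 1 (new)  [load 5/17]
  6 → roll 1  [load 11/17]
  12 → roll 2 (new)  [load 12/17]
  5 → roll 2  [load 17/17]
  5 → roll 1  [load 16/17]
  5 → roll 3 (new)  [load 5/17]
  5 → roll 3  [load 10/17]
  5 → roll 3  [load 15/17]
  6 → roll 4 (new)  [load 6/17]
4 paper rolls opened.

4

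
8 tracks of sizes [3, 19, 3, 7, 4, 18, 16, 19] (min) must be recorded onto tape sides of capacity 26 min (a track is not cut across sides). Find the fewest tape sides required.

Total = 19 + 19 + 18 + 16 + 7 + 4 + 3 + 3 = 89 min.
Lower bound: ⌈89/26⌉ = 4 tape sides.
A packing using 4 tape sides:
  side 1: 19 + 7 = 26
  side 2: 19 + 4 + 3 = 26
  side 3: 18 + 3 = 21
  side 4: 16 = 16
This matches the lower bound, so 4 is optimal.

4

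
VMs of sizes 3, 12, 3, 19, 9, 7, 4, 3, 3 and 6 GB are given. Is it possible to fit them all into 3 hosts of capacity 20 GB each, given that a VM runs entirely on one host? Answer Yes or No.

Total = 69 GB; ⌈69/20⌉ = 4.
At least 4 hosts are required, but only 3 are allowed.

No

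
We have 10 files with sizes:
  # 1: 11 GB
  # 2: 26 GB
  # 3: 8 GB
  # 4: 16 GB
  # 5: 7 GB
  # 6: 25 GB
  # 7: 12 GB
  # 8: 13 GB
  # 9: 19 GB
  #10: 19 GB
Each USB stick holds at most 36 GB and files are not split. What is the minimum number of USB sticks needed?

Total = 26 + 25 + 19 + 19 + 16 + 13 + 12 + 11 + 8 + 7 = 156 GB.
Lower bound: ⌈156/36⌉ = 5 USB sticks.
A packing using 5 USB sticks:
  USB stick 1: 26 + 8 = 34
  USB stick 2: 25 + 11 = 36
  USB stick 3: 19 + 16 = 35
  USB stick 4: 19 + 13 = 32
  USB stick 5: 12 + 7 = 19
This matches the lower bound, so 5 is optimal.

5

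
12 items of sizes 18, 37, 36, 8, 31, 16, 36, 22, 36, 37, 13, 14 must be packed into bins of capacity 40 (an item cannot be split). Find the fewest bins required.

9

Total = 37 + 37 + 36 + 36 + 36 + 31 + 22 + 18 + 16 + 14 + 13 + 8 = 304.
Lower bound: ⌈304/40⌉ = 8 bins.
A packing using 9 bins:
  bin 1: 37 = 37
  bin 2: 37 = 37
  bin 3: 36 = 36
  bin 4: 36 = 36
  bin 5: 36 = 36
  bin 6: 31 + 8 = 39
  bin 7: 22 + 18 = 40
  bin 8: 16 + 14 = 30
  bin 9: 13 = 13
No arrangement into 8 bins stays within capacity, so 9 is optimal.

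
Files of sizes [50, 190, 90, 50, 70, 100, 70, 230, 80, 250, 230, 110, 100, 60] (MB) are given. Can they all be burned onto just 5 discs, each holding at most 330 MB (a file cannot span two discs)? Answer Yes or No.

No

Total = 1680 MB; ⌈1680/330⌉ = 6.
At least 6 discs are required, but only 5 are allowed.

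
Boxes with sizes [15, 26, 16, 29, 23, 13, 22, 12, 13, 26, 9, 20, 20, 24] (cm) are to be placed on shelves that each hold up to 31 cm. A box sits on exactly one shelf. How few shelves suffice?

11

Total = 29 + 26 + 26 + 24 + 23 + 22 + 20 + 20 + 16 + 15 + 13 + 13 + 12 + 9 = 268 cm.
Lower bound: ⌈268/31⌉ = 9 shelves.
A packing using 11 shelves:
  shelf 1: 29 = 29
  shelf 2: 26 = 26
  shelf 3: 26 = 26
  shelf 4: 24 = 24
  shelf 5: 23 = 23
  shelf 6: 22 + 9 = 31
  shelf 7: 20 = 20
  shelf 8: 20 = 20
  shelf 9: 16 + 15 = 31
  shelf 10: 13 + 13 = 26
  shelf 11: 12 = 12
No arrangement into 10 shelves stays within capacity, so 11 is optimal.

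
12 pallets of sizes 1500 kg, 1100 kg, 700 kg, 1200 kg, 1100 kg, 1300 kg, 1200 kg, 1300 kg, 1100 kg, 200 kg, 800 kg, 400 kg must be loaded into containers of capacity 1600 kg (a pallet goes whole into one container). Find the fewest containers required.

Total = 1500 + 1300 + 1300 + 1200 + 1200 + 1100 + 1100 + 1100 + 800 + 700 + 400 + 200 = 11900 kg.
Lower bound: ⌈11900/1600⌉ = 8 containers.
A packing using 9 containers:
  container 1: 1500 = 1500
  container 2: 1300 + 200 = 1500
  container 3: 1300 = 1300
  container 4: 1200 + 400 = 1600
  container 5: 1200 = 1200
  container 6: 1100 = 1100
  container 7: 1100 = 1100
  container 8: 1100 = 1100
  container 9: 800 + 700 = 1500
No arrangement into 8 containers stays within capacity, so 9 is optimal.

9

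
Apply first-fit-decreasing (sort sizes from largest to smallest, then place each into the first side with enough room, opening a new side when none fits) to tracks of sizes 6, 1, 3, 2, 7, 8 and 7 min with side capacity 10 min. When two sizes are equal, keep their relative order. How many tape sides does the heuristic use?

Sorted descending: 8, 7, 7, 6, 3, 2, 1.
  8 → side 1 (new)  [load 8/10]
  7 → side 2 (new)  [load 7/10]
  7 → side 3 (new)  [load 7/10]
  6 → side 4 (new)  [load 6/10]
  3 → side 2  [load 10/10]
  2 → side 1  [load 10/10]
  1 → side 3  [load 8/10]
4 tape sides opened.

4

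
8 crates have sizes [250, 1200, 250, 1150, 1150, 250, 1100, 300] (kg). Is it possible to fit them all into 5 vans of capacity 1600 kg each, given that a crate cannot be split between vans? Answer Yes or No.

Yes

A valid assignment using 4 vans:
  van 1: 1200 + 300 = 1500
  van 2: 1150 + 250 = 1400
  van 3: 1150 + 250 = 1400
  van 4: 1100 + 250 = 1350
That uses only 4 ≤ 5, so 5 vans are enough.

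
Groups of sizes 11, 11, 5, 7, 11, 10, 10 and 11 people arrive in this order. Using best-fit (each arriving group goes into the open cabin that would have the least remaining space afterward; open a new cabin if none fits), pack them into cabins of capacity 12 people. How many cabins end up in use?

7

  11 → cabin 1 (new)  [load 11/12]
  11 → cabin 2 (new)  [load 11/12]
  5 → cabin 3 (new)  [load 5/12]
  7 → cabin 3  [load 12/12]
  11 → cabin 4 (new)  [load 11/12]
  10 → cabin 5 (new)  [load 10/12]
  10 → cabin 6 (new)  [load 10/12]
  11 → cabin 7 (new)  [load 11/12]
7 cabins opened.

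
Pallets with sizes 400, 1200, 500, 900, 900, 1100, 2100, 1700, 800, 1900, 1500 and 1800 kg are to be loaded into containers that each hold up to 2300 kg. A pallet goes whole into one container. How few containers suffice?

7

Total = 2100 + 1900 + 1800 + 1700 + 1500 + 1200 + 1100 + 900 + 900 + 800 + 500 + 400 = 14800 kg.
Lower bound: ⌈14800/2300⌉ = 7 containers.
A packing using 7 containers:
  container 1: 2100 = 2100
  container 2: 1900 + 400 = 2300
  container 3: 1800 + 500 = 2300
  container 4: 1700 = 1700
  container 5: 1500 + 800 = 2300
  container 6: 1200 + 1100 = 2300
  container 7: 900 + 900 = 1800
This matches the lower bound, so 7 is optimal.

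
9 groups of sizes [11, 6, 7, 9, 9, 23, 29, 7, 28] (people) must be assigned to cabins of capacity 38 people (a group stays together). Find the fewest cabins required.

Total = 29 + 28 + 23 + 11 + 9 + 9 + 7 + 7 + 6 = 129 people.
Lower bound: ⌈129/38⌉ = 4 cabins.
A packing using 4 cabins:
  cabin 1: 29 + 9 = 38
  cabin 2: 28 + 9 = 37
  cabin 3: 23 + 11 = 34
  cabin 4: 7 + 7 + 6 = 20
This matches the lower bound, so 4 is optimal.

4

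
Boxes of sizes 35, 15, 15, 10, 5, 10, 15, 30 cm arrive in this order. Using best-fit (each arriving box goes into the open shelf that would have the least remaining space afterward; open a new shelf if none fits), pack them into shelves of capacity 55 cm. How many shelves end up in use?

  35 → shelf 1 (new)  [load 35/55]
  15 → shelf 1  [load 50/55]
  15 → shelf 2 (new)  [load 15/55]
  10 → shelf 2  [load 25/55]
  5 → shelf 1  [load 55/55]
  10 → shelf 2  [load 35/55]
  15 → shelf 2  [load 50/55]
  30 → shelf 3 (new)  [load 30/55]
3 shelves opened.

3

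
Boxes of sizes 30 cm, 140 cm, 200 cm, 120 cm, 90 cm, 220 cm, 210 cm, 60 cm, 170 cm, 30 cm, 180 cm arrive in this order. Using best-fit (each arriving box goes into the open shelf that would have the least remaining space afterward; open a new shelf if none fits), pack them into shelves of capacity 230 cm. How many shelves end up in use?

7

  30 → shelf 1 (new)  [load 30/230]
  140 → shelf 1  [load 170/230]
  200 → shelf 2 (new)  [load 200/230]
  120 → shelf 3 (new)  [load 120/230]
  90 → shelf 3  [load 210/230]
  220 → shelf 4 (new)  [load 220/230]
  210 → shelf 5 (new)  [load 210/230]
  60 → shelf 1  [load 230/230]
  170 → shelf 6 (new)  [load 170/230]
  30 → shelf 2  [load 230/230]
  180 → shelf 7 (new)  [load 180/230]
7 shelves opened.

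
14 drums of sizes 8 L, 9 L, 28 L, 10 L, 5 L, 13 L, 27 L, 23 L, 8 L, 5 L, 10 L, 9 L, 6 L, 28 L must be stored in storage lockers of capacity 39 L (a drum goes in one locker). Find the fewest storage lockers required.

Total = 28 + 28 + 27 + 23 + 13 + 10 + 10 + 9 + 9 + 8 + 8 + 6 + 5 + 5 = 189 L.
Lower bound: ⌈189/39⌉ = 5 storage lockers.
A packing using 5 storage lockers:
  locker 1: 28 + 10 = 38
  locker 2: 28 + 10 = 38
  locker 3: 27 + 6 + 5 = 38
  locker 4: 23 + 13 = 36
  locker 5: 9 + 9 + 8 + 8 + 5 = 39
This matches the lower bound, so 5 is optimal.

5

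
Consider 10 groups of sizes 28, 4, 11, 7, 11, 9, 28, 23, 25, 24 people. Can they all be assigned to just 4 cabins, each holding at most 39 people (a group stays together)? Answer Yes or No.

No

Total = 170 people; ⌈170/39⌉ = 5.
At least 5 cabins are required, but only 4 are allowed.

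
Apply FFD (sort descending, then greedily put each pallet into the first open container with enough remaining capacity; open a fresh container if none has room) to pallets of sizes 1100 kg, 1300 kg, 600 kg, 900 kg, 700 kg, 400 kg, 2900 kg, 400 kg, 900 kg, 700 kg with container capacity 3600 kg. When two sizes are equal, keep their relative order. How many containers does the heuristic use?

3

Sorted descending: 2900, 1300, 1100, 900, 900, 700, 700, 600, 400, 400.
  2900 → container 1 (new)  [load 2900/3600]
  1300 → container 2 (new)  [load 1300/3600]
  1100 → container 2  [load 2400/3600]
  900 → container 2  [load 3300/3600]
  900 → container 3 (new)  [load 900/3600]
  700 → container 1  [load 3600/3600]
  700 → container 3  [load 1600/3600]
  600 → container 3  [load 2200/3600]
  400 → container 3  [load 2600/3600]
  400 → container 3  [load 3000/3600]
3 containers opened.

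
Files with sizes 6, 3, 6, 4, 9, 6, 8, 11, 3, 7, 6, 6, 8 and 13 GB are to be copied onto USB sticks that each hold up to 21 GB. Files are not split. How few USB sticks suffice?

Total = 13 + 11 + 9 + 8 + 8 + 7 + 6 + 6 + 6 + 6 + 6 + 4 + 3 + 3 = 96 GB.
Lower bound: ⌈96/21⌉ = 5 USB sticks.
A packing using 5 USB sticks:
  USB stick 1: 13 + 8 = 21
  USB stick 2: 11 + 9 = 20
  USB stick 3: 8 + 7 + 6 = 21
  USB stick 4: 6 + 6 + 6 + 3 = 21
  USB stick 5: 6 + 4 + 3 = 13
This matches the lower bound, so 5 is optimal.

5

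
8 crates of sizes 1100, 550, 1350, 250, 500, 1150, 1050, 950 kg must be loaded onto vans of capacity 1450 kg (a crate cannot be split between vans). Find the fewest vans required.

6

Total = 1350 + 1150 + 1100 + 1050 + 950 + 550 + 500 + 250 = 6900 kg.
Lower bound: ⌈6900/1450⌉ = 5 vans.
A packing using 6 vans:
  van 1: 1350 = 1350
  van 2: 1150 + 250 = 1400
  van 3: 1100 = 1100
  van 4: 1050 = 1050
  van 5: 950 + 500 = 1450
  van 6: 550 = 550
No arrangement into 5 vans stays within capacity, so 6 is optimal.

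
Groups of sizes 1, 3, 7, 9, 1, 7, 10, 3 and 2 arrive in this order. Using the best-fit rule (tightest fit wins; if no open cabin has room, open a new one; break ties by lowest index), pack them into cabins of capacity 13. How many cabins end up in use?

  1 → cabin 1 (new)  [load 1/13]
  3 → cabin 1  [load 4/13]
  7 → cabin 1  [load 11/13]
  9 → cabin 2 (new)  [load 9/13]
  1 → cabin 1  [load 12/13]
  7 → cabin 3 (new)  [load 7/13]
  10 → cabin 4 (new)  [load 10/13]
  3 → cabin 4  [load 13/13]
  2 → cabin 2  [load 11/13]
4 cabins opened.

4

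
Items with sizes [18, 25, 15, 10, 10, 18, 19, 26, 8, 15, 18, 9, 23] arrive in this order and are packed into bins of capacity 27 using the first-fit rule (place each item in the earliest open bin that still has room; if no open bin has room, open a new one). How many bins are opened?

  18 → bin 1 (new)  [load 18/27]
  25 → bin 2 (new)  [load 25/27]
  15 → bin 3 (new)  [load 15/27]
  10 → bin 3  [load 25/27]
  10 → bin 4 (new)  [load 10/27]
  18 → bin 5 (new)  [load 18/27]
  19 → bin 6 (new)  [load 19/27]
  26 → bin 7 (new)  [load 26/27]
  8 → bin 1  [load 26/27]
  15 → bin 4  [load 25/27]
  18 → bin 8 (new)  [load 18/27]
  9 → bin 5  [load 27/27]
  23 → bin 9 (new)  [load 23/27]
9 bins opened.

9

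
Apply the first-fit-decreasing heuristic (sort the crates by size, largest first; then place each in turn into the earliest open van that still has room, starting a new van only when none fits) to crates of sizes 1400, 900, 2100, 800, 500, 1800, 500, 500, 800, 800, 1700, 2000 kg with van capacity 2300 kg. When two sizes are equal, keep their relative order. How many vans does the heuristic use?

7

Sorted descending: 2100, 2000, 1800, 1700, 1400, 900, 800, 800, 800, 500, 500, 500.
  2100 → van 1 (new)  [load 2100/2300]
  2000 → van 2 (new)  [load 2000/2300]
  1800 → van 3 (new)  [load 1800/2300]
  1700 → van 4 (new)  [load 1700/2300]
  1400 → van 5 (new)  [load 1400/2300]
  900 → van 5  [load 2300/2300]
  800 → van 6 (new)  [load 800/2300]
  800 → van 6  [load 1600/2300]
  800 → van 7 (new)  [load 800/2300]
  500 → van 3  [load 2300/2300]
  500 → van 4  [load 2200/2300]
  500 → van 6  [load 2100/2300]
7 vans opened.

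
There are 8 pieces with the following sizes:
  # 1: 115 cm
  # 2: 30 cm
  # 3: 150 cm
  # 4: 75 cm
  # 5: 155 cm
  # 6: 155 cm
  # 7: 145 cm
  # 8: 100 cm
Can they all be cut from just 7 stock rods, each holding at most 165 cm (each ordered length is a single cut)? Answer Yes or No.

Yes

A valid assignment using 7 stock rods:
  stock rod 1: 155 = 155
  stock rod 2: 155 = 155
  stock rod 3: 150 = 150
  stock rod 4: 145 = 145
  stock rod 5: 115 + 30 = 145
  stock rod 6: 100 = 100
  stock rod 7: 75 = 75
Every load is within 165 cm, so 7 stock rods suffice.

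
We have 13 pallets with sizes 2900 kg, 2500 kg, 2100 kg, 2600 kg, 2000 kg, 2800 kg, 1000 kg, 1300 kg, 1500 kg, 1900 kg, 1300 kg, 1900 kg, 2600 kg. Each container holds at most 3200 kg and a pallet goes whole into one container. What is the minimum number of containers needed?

Total = 2900 + 2800 + 2600 + 2600 + 2500 + 2100 + 2000 + 1900 + 1900 + 1500 + 1300 + 1300 + 1000 = 26400 kg.
Lower bound: ⌈26400/3200⌉ = 9 containers.
A packing using 10 containers:
  container 1: 2900 = 2900
  container 2: 2800 = 2800
  container 3: 2600 = 2600
  container 4: 2600 = 2600
  container 5: 2500 = 2500
  container 6: 2100 + 1000 = 3100
  container 7: 2000 = 2000
  container 8: 1900 + 1300 = 3200
  container 9: 1900 + 1300 = 3200
  container 10: 1500 = 1500
No arrangement into 9 containers stays within capacity, so 10 is optimal.

10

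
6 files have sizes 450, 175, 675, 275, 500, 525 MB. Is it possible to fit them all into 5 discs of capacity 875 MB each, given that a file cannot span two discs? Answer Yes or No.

Yes

A valid assignment using 4 discs:
  disc 1: 675 + 175 = 850
  disc 2: 525 + 275 = 800
  disc 3: 500 = 500
  disc 4: 450 = 450
That uses only 4 ≤ 5, so 5 discs are enough.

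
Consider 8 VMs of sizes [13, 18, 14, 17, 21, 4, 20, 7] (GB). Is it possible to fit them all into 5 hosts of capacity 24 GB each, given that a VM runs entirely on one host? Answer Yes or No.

Total = 114 GB; ⌈114/24⌉ = 5.
6 VMs each exceed half the capacity and cannot share a host, forcing at least 6 hosts.
At least 6 hosts are required, but only 5 are allowed.

No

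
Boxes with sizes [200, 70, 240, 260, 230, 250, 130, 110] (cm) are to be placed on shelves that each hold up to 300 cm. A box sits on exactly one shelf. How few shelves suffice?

6

Total = 260 + 250 + 240 + 230 + 200 + 130 + 110 + 70 = 1490 cm.
Lower bound: ⌈1490/300⌉ = 5 shelves.
A packing using 6 shelves:
  shelf 1: 260 = 260
  shelf 2: 250 = 250
  shelf 3: 240 = 240
  shelf 4: 230 + 70 = 300
  shelf 5: 200 = 200
  shelf 6: 130 + 110 = 240
No arrangement into 5 shelves stays within capacity, so 6 is optimal.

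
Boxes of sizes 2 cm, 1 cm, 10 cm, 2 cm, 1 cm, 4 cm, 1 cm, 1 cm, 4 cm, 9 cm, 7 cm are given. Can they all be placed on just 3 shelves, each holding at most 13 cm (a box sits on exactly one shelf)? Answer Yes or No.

Total = 42 cm; ⌈42/13⌉ = 4.
At least 4 shelves are required, but only 3 are allowed.

No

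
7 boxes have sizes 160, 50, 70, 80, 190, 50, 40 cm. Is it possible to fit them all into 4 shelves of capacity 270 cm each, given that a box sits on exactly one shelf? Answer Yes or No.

Yes

A valid assignment using 3 shelves:
  shelf 1: 190 + 80 = 270
  shelf 2: 160 + 70 + 40 = 270
  shelf 3: 50 + 50 = 100
That uses only 3 ≤ 4, so 4 shelves are enough.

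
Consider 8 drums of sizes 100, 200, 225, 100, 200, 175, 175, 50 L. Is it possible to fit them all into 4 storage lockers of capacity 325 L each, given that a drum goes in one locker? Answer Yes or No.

No

Total = 1225 L; ⌈1225/325⌉ = 4.
5 drums each exceed half the capacity and cannot share a locker, forcing at least 5 storage lockers.
At least 5 storage lockers are required, but only 4 are allowed.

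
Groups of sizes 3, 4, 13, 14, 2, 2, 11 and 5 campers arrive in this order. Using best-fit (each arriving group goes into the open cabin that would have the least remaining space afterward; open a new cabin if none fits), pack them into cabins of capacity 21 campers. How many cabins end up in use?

  3 → cabin 1 (new)  [load 3/21]
  4 → cabin 1  [load 7/21]
  13 → cabin 1  [load 20/21]
  14 → cabin 2 (new)  [load 14/21]
  2 → cabin 2  [load 16/21]
  2 → cabin 2  [load 18/21]
  11 → cabin 3 (new)  [load 11/21]
  5 → cabin 3  [load 16/21]
3 cabins opened.

3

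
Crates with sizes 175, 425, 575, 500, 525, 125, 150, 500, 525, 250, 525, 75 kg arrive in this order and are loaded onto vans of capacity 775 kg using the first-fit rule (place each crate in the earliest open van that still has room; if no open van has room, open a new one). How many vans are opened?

  175 → van 1 (new)  [load 175/775]
  425 → van 1  [load 600/775]
  575 → van 2 (new)  [load 575/775]
  500 → van 3 (new)  [load 500/775]
  525 → van 4 (new)  [load 525/775]
  125 → van 1  [load 725/775]
  150 → van 2  [load 725/775]
  500 → van 5 (new)  [load 500/775]
  525 → van 6 (new)  [load 525/775]
  250 → van 3  [load 750/775]
  525 → van 7 (new)  [load 525/775]
  75 → van 4  [load 600/775]
7 vans opened.

7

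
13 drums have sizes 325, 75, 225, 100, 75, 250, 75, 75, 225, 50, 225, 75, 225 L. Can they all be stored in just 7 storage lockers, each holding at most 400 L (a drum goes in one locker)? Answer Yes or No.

A valid assignment using 6 storage lockers:
  locker 1: 325 + 75 = 400
  locker 2: 250 + 100 + 50 = 400
  locker 3: 225 + 75 + 75 = 375
  locker 4: 225 + 75 + 75 = 375
  locker 5: 225 = 225
  locker 6: 225 = 225
That uses only 6 ≤ 7, so 7 storage lockers are enough.

Yes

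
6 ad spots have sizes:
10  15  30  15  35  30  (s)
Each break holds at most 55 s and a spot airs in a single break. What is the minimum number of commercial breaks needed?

3

Total = 35 + 30 + 30 + 15 + 15 + 10 = 135 s.
Lower bound: ⌈135/55⌉ = 3 commercial breaks.
A packing using 3 commercial breaks:
  break 1: 35 + 15 = 50
  break 2: 30 + 15 + 10 = 55
  break 3: 30 = 30
This matches the lower bound, so 3 is optimal.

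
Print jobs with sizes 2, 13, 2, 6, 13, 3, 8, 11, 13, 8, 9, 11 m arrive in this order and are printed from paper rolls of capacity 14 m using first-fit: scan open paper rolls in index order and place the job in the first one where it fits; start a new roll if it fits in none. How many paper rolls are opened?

  2 → roll 1 (new)  [load 2/14]
  13 → roll 2 (new)  [load 13/14]
  2 → roll 1  [load 4/14]
  6 → roll 1  [load 10/14]
  13 → roll 3 (new)  [load 13/14]
  3 → roll 1  [load 13/14]
  8 → roll 4 (new)  [load 8/14]
  11 → roll 5 (new)  [load 11/14]
  13 → roll 6 (new)  [load 13/14]
  8 → roll 7 (new)  [load 8/14]
  9 → roll 8 (new)  [load 9/14]
  11 → roll 9 (new)  [load 11/14]
9 paper rolls opened.

9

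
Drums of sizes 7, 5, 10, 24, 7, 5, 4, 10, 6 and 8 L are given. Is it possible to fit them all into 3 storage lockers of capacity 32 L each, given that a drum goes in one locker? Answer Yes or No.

A valid assignment using 3 storage lockers:
  locker 1: 24 + 8 = 32
  locker 2: 10 + 10 + 7 + 5 = 32
  locker 3: 7 + 6 + 5 + 4 = 22
Every load is within 32 L, so 3 storage lockers suffice.

Yes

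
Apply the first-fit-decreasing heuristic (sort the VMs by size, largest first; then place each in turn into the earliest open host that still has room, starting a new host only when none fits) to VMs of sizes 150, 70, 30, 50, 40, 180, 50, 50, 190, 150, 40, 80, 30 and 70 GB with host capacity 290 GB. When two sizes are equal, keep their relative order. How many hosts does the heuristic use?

5

Sorted descending: 190, 180, 150, 150, 80, 70, 70, 50, 50, 50, 40, 40, 30, 30.
  190 → host 1 (new)  [load 190/290]
  180 → host 2 (new)  [load 180/290]
  150 → host 3 (new)  [load 150/290]
  150 → host 4 (new)  [load 150/290]
  80 → host 1  [load 270/290]
  70 → host 2  [load 250/290]
  70 → host 3  [load 220/290]
  50 → host 3  [load 270/290]
  50 → host 4  [load 200/290]
  50 → host 4  [load 250/290]
  40 → host 2  [load 290/290]
  40 → host 4  [load 290/290]
  30 → host 5 (new)  [load 30/290]
  30 → host 5  [load 60/290]
5 hosts opened.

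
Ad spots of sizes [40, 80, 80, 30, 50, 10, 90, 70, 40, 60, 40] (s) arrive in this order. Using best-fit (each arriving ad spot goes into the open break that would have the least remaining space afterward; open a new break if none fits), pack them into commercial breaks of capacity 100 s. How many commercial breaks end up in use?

  40 → break 1 (new)  [load 40/100]
  80 → break 2 (new)  [load 80/100]
  80 → break 3 (new)  [load 80/100]
  30 → break 1  [load 70/100]
  50 → break 4 (new)  [load 50/100]
  10 → break 2  [load 90/100]
  90 → break 5 (new)  [load 90/100]
  70 → break 6 (new)  [load 70/100]
  40 → break 4  [load 90/100]
  60 → break 7 (new)  [load 60/100]
  40 → break 7  [load 100/100]
7 commercial breaks opened.

7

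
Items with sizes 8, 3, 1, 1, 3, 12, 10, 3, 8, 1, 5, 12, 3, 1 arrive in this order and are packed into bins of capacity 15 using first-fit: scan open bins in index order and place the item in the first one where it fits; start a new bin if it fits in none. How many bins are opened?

5

  8 → bin 1 (new)  [load 8/15]
  3 → bin 1  [load 11/15]
  1 → bin 1  [load 12/15]
  1 → bin 1  [load 13/15]
  3 → bin 2 (new)  [load 3/15]
  12 → bin 2  [load 15/15]
  10 → bin 3 (new)  [load 10/15]
  3 → bin 3  [load 13/15]
  8 → bin 4 (new)  [load 8/15]
  1 → bin 1  [load 14/15]
  5 → bin 4  [load 13/15]
  12 → bin 5 (new)  [load 12/15]
  3 → bin 5  [load 15/15]
  1 → bin 1  [load 15/15]
5 bins opened.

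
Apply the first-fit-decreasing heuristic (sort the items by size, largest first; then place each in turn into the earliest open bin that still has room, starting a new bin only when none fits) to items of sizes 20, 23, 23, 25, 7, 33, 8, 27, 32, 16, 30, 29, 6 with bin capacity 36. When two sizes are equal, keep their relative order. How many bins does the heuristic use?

9

Sorted descending: 33, 32, 30, 29, 27, 25, 23, 23, 20, 16, 8, 7, 6.
  33 → bin 1 (new)  [load 33/36]
  32 → bin 2 (new)  [load 32/36]
  30 → bin 3 (new)  [load 30/36]
  29 → bin 4 (new)  [load 29/36]
  27 → bin 5 (new)  [load 27/36]
  25 → bin 6 (new)  [load 25/36]
  23 → bin 7 (new)  [load 23/36]
  23 → bin 8 (new)  [load 23/36]
  20 → bin 9 (new)  [load 20/36]
  16 → bin 9  [load 36/36]
  8 → bin 5  [load 35/36]
  7 → bin 4  [load 36/36]
  6 → bin 3  [load 36/36]
9 bins opened.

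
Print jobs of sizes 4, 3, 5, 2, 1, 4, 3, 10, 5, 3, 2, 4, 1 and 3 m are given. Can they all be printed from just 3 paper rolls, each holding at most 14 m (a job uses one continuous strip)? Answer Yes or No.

No

Total = 50 m; ⌈50/14⌉ = 4.
At least 4 paper rolls are required, but only 3 are allowed.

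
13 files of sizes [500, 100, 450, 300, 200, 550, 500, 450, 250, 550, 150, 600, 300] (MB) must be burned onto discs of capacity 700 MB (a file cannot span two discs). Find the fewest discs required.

Total = 600 + 550 + 550 + 500 + 500 + 450 + 450 + 300 + 300 + 250 + 200 + 150 + 100 = 4900 MB.
Lower bound: ⌈4900/700⌉ = 7 discs.
A packing using 8 discs:
  disc 1: 600 + 100 = 700
  disc 2: 550 + 150 = 700
  disc 3: 550 = 550
  disc 4: 500 + 200 = 700
  disc 5: 500 = 500
  disc 6: 450 + 250 = 700
  disc 7: 450 = 450
  disc 8: 300 + 300 = 600
No arrangement into 7 discs stays within capacity, so 8 is optimal.

8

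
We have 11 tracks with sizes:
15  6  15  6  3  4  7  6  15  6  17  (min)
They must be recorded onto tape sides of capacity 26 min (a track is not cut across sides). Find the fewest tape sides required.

5

Total = 17 + 15 + 15 + 15 + 7 + 6 + 6 + 6 + 6 + 4 + 3 = 100 min.
Lower bound: ⌈100/26⌉ = 4 tape sides.
A packing using 5 tape sides:
  side 1: 17 + 7 = 24
  side 2: 15 + 6 + 4 = 25
  side 3: 15 + 6 + 3 = 24
  side 4: 15 + 6 = 21
  side 5: 6 = 6
No arrangement into 4 tape sides stays within capacity, so 5 is optimal.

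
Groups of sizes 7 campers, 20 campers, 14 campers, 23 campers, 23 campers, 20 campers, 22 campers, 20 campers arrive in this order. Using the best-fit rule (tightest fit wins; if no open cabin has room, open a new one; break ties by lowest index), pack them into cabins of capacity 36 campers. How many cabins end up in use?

6

  7 → cabin 1 (new)  [load 7/36]
  20 → cabin 1  [load 27/36]
  14 → cabin 2 (new)  [load 14/36]
  23 → cabin 3 (new)  [load 23/36]
  23 → cabin 4 (new)  [load 23/36]
  20 → cabin 2  [load 34/36]
  22 → cabin 5 (new)  [load 22/36]
  20 → cabin 6 (new)  [load 20/36]
6 cabins opened.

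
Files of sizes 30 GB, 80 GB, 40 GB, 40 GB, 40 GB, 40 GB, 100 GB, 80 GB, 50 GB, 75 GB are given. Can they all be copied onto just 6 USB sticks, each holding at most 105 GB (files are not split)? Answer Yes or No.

Total = 575 GB; ⌈575/105⌉ = 6.
The bound of 6 does not rule out 6, but exhaustive search shows no assignment into 6 USB sticks of capacity 105 GB exists — the minimum is 7.

No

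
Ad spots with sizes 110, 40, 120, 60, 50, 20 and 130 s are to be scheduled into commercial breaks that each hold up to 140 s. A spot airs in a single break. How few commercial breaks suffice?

Total = 130 + 120 + 110 + 60 + 50 + 40 + 20 = 530 s.
Lower bound: ⌈530/140⌉ = 4 commercial breaks.
A packing using 5 commercial breaks:
  break 1: 130 = 130
  break 2: 120 + 20 = 140
  break 3: 110 = 110
  break 4: 60 + 50 = 110
  break 5: 40 = 40
No arrangement into 4 commercial breaks stays within capacity, so 5 is optimal.

5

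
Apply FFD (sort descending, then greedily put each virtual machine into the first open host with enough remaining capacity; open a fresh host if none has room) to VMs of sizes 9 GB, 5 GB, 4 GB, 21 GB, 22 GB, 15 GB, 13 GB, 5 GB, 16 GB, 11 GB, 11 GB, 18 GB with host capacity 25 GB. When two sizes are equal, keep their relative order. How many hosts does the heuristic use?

7

Sorted descending: 22, 21, 18, 16, 15, 13, 11, 11, 9, 5, 5, 4.
  22 → host 1 (new)  [load 22/25]
  21 → host 2 (new)  [load 21/25]
  18 → host 3 (new)  [load 18/25]
  16 → host 4 (new)  [load 16/25]
  15 → host 5 (new)  [load 15/25]
  13 → host 6 (new)  [load 13/25]
  11 → host 6  [load 24/25]
  11 → host 7 (new)  [load 11/25]
  9 → host 4  [load 25/25]
  5 → host 3  [load 23/25]
  5 → host 5  [load 20/25]
  4 → host 2  [load 25/25]
7 hosts opened.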